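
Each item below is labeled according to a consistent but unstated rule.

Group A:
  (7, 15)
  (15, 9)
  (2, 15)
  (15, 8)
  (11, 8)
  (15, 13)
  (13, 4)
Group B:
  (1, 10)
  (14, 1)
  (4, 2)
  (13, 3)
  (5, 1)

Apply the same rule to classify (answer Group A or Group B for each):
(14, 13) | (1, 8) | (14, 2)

The simplest hypothesis consistent with all the labels is: sum ≥ 17.

Group A, Group B, Group B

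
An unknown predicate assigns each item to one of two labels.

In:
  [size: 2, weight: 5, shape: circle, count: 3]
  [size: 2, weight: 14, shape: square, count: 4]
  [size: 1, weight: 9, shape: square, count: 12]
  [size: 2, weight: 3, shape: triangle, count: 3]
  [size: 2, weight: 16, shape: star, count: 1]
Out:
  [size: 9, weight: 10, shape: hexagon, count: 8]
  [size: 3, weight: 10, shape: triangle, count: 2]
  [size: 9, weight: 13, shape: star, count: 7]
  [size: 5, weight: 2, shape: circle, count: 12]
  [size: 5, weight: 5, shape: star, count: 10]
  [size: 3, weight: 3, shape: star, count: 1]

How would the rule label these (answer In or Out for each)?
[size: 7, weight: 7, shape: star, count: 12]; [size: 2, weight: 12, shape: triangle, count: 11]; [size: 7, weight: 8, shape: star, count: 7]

Out, In, Out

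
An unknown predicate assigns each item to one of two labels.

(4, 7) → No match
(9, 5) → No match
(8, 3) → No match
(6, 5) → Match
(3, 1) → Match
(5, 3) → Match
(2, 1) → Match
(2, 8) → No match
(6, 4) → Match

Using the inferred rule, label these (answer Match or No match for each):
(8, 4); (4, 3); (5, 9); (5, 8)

'Match' ⟺ max ≤ 6.
(8, 4): max 8, does not satisfy this → No match. (4, 3): max 4, meets the rule → Match. (5, 9): max 9, does not satisfy this → No match. (5, 8): max 8, does not satisfy this → No match.

No match, Match, No match, No match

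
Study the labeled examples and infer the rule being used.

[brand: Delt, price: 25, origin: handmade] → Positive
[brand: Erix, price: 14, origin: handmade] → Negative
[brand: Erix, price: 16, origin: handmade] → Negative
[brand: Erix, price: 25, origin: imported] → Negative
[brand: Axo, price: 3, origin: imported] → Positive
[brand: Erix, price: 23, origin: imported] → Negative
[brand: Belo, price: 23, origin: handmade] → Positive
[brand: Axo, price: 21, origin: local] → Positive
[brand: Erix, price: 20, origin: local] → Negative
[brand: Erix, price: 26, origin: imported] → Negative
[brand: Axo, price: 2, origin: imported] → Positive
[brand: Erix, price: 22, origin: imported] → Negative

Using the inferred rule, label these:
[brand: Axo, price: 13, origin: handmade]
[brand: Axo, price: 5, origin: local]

'Positive' ⟺ brand is not Erix.

Positive, Positive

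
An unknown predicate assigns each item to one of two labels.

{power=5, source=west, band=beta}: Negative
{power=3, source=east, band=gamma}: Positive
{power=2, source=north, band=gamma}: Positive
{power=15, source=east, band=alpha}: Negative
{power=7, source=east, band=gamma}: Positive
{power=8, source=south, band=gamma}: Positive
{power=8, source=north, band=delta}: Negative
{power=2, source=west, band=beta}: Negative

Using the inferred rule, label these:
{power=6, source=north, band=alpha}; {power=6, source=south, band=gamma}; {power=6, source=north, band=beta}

Negative, Positive, Negative

Looking at the examples, the only property every 'Positive' case has and every 'Negative' case lacks is: band is gamma.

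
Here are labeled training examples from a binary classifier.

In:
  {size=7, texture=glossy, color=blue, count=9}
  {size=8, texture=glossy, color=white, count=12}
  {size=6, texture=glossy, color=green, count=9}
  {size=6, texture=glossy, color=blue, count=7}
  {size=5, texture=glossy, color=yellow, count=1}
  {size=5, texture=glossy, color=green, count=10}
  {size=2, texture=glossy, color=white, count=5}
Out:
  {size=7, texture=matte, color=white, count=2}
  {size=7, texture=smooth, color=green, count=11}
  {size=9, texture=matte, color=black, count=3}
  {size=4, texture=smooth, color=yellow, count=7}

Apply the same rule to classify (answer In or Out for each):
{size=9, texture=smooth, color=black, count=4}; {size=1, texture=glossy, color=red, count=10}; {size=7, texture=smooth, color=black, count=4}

Out, In, Out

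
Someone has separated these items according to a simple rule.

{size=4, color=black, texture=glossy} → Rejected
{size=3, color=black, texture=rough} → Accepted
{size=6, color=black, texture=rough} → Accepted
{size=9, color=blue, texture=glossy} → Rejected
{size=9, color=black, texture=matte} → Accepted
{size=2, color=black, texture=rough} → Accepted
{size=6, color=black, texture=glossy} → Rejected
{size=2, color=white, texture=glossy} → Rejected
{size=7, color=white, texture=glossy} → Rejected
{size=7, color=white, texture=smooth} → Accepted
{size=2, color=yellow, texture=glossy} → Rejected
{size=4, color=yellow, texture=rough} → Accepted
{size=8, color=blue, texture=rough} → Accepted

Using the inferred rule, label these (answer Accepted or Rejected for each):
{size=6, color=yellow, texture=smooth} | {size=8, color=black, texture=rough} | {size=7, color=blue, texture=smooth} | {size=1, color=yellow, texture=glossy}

The common property of the 'Accepted' items is: texture is not glossy. No 'Rejected' item has it.
{size=6, color=yellow, texture=smooth} → texture is smooth → Accepted.
{size=8, color=black, texture=rough} → texture is rough → Accepted.
{size=7, color=blue, texture=smooth} → texture is smooth → Accepted.
{size=1, color=yellow, texture=glossy} → texture is glossy → Rejected.

Accepted, Accepted, Accepted, Rejected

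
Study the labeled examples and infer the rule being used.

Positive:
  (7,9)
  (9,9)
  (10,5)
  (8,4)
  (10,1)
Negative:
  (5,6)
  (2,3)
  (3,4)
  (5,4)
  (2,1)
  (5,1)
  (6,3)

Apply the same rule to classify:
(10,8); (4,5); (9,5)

Positive, Negative, Positive

The classifier is using: first ≥ 7.
(10,8): first 10 — checks out, so Positive. (4,5): first 4 — does not fit, so Negative. (9,5): first 9 — checks out, so Positive.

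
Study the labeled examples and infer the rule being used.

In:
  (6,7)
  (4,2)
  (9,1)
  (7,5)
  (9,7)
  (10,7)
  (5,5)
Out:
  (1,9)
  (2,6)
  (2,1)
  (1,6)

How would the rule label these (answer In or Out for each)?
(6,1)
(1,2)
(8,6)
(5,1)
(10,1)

In, Out, In, In, In

Every 'In' example satisfies: first ≥ 4. None of the 'Out' examples do.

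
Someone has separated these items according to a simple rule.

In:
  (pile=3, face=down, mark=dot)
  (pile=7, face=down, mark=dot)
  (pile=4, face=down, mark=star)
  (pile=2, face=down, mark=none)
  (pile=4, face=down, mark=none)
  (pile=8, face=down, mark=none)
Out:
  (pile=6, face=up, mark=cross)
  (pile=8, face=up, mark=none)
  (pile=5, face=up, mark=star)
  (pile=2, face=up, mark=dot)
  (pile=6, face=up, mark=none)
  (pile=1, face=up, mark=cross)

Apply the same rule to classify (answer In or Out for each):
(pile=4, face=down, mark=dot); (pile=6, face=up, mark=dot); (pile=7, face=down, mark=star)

'In' ⟺ face is down.

In, Out, In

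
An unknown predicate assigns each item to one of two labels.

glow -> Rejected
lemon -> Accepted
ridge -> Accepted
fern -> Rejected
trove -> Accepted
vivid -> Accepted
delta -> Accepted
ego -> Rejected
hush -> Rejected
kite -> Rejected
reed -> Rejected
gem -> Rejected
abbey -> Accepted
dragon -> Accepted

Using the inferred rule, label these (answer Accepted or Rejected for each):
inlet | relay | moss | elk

Accepted, Accepted, Rejected, Rejected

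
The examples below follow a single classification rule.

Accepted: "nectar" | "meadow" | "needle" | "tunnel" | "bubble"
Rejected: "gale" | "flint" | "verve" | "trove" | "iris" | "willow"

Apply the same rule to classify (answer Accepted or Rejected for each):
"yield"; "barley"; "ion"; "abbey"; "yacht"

Every 'Accepted' example satisfies: length 6 AND contains 'e'. None of the 'Rejected' examples do.
"yield" → length 5, has 'e' → Rejected. "barley" → length 6, has 'e' → Accepted. "ion" → length 3, no 'e' → Rejected. "abbey" → length 5, has 'e' → Rejected. "yacht" → length 5, no 'e' → Rejected.

Rejected, Accepted, Rejected, Rejected, Rejected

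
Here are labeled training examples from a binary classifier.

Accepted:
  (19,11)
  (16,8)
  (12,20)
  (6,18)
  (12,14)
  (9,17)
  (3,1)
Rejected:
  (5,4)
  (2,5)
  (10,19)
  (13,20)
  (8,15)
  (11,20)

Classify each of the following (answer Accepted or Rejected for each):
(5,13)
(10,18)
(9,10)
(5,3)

Accepted, Accepted, Rejected, Accepted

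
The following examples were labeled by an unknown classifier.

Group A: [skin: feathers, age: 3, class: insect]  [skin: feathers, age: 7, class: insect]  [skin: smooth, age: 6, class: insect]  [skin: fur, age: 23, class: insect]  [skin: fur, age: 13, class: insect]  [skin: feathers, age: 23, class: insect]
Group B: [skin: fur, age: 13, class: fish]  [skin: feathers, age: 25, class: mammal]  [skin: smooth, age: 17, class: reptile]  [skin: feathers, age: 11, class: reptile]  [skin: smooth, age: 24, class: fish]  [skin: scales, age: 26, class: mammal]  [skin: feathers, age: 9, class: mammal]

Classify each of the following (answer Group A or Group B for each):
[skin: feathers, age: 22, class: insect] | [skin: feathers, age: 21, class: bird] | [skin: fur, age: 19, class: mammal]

Every 'Group A' example satisfies: class is insect. None of the 'Group B' examples do.
[skin: feathers, age: 22, class: insect]: Group A (class is insect). [skin: feathers, age: 21, class: bird]: Group B (class is bird). [skin: fur, age: 19, class: mammal]: Group B (class is mammal).

Group A, Group B, Group B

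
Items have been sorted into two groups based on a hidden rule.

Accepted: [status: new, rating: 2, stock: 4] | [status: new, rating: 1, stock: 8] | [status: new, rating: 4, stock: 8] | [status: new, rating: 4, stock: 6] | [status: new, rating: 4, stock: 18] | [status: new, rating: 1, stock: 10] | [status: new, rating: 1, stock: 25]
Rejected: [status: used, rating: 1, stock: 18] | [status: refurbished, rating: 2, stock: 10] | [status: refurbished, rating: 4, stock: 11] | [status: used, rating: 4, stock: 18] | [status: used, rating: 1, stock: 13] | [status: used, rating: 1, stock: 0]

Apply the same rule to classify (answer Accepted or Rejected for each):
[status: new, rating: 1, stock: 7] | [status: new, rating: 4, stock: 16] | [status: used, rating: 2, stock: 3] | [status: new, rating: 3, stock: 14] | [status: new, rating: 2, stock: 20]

Accepted, Accepted, Rejected, Accepted, Accepted

Checking candidate rules against both groups, what survives is: status is new.
[status: new, rating: 1, stock: 7]: status is new — meets the rule, so Accepted. [status: new, rating: 4, stock: 16]: status is new — meets the rule, so Accepted. [status: used, rating: 2, stock: 3]: status is used — fails this test, so Rejected. [status: new, rating: 3, stock: 14]: status is new — meets the rule, so Accepted. [status: new, rating: 2, stock: 20]: status is new — meets the rule, so Accepted.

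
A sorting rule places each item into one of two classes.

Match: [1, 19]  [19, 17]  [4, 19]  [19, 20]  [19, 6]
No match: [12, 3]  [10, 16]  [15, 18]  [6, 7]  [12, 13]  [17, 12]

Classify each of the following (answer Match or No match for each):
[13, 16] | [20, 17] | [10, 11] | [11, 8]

No match, Match, No match, No match

Rule: max ≥ 19. This holds for each 'Match' example and fails for each 'No match' one.
No match: [13, 16], since max 16. Match: [20, 17], since max 20. No match: [10, 11], since max 11. No match: [11, 8], since max 11.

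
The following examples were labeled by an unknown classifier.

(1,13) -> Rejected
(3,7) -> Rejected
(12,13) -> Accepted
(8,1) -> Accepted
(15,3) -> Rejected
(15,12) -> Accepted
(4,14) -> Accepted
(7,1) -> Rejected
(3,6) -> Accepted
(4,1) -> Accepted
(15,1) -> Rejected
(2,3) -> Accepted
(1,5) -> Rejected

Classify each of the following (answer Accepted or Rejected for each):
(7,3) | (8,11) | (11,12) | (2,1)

The classifier is using: product is even.

Rejected, Accepted, Accepted, Accepted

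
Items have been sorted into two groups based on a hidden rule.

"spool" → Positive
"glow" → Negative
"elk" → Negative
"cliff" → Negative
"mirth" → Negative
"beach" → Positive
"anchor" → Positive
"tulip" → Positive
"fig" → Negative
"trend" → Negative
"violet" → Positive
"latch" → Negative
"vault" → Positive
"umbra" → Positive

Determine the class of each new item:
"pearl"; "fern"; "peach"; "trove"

'Positive' ⟺ has ≥ 2 vowels.
"pearl": 2 vowels — fits, so Positive.
"fern": 1 vowel — lacks this property, so Negative.
"peach": 2 vowels — fits, so Positive.
"trove": 2 vowels — fits, so Positive.

Positive, Negative, Positive, Positive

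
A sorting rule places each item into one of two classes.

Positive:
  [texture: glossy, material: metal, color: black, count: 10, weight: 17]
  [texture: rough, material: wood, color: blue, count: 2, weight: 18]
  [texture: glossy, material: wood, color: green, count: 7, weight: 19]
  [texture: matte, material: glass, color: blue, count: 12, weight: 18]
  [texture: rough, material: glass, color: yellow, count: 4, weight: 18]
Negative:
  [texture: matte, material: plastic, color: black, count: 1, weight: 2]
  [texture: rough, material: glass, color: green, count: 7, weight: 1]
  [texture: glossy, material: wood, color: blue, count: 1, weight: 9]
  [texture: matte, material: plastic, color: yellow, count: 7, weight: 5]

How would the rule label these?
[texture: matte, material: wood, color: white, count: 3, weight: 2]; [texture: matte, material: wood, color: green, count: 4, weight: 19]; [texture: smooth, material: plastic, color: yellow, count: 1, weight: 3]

Negative, Positive, Negative

The common property of the 'Positive' items is: weight ≥ 17. No 'Negative' item has it.
[texture: matte, material: wood, color: white, count: 3, weight: 2] — weight = 2, hence Negative.
[texture: matte, material: wood, color: green, count: 4, weight: 19] — weight = 19, hence Positive.
[texture: smooth, material: plastic, color: yellow, count: 1, weight: 3] — weight = 3, hence Negative.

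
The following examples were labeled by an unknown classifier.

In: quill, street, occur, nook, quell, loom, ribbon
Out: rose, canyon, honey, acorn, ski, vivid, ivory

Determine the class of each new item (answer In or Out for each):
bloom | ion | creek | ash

In, Out, In, Out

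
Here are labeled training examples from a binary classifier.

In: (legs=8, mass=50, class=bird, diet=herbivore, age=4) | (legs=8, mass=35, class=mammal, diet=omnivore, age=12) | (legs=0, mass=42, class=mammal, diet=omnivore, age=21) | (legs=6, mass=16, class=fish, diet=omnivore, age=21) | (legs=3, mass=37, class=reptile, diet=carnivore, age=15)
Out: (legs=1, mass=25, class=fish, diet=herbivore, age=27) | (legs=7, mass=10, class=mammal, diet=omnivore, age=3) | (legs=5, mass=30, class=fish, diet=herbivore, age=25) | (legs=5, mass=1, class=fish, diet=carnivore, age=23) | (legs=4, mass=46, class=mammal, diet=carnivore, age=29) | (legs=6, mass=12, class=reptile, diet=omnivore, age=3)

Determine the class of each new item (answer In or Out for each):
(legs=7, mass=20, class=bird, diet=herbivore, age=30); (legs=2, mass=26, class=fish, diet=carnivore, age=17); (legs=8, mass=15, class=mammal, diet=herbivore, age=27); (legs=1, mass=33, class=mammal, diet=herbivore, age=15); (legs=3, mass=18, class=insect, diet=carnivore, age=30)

Out, In, Out, In, Out

Rule: age ≥ 4 AND age ≤ 21. This holds for each 'In' example and fails for each 'Out' one.
(legs=7, mass=20, class=bird, diet=herbivore, age=30): age = 30 — doesn't qualify, so Out.
(legs=2, mass=26, class=fish, diet=carnivore, age=17): age = 17 — qualifies, so In.
(legs=8, mass=15, class=mammal, diet=herbivore, age=27): age = 27 — doesn't qualify, so Out.
(legs=1, mass=33, class=mammal, diet=herbivore, age=15): age = 15 — qualifies, so In.
(legs=3, mass=18, class=insect, diet=carnivore, age=30): age = 30 — doesn't qualify, so Out.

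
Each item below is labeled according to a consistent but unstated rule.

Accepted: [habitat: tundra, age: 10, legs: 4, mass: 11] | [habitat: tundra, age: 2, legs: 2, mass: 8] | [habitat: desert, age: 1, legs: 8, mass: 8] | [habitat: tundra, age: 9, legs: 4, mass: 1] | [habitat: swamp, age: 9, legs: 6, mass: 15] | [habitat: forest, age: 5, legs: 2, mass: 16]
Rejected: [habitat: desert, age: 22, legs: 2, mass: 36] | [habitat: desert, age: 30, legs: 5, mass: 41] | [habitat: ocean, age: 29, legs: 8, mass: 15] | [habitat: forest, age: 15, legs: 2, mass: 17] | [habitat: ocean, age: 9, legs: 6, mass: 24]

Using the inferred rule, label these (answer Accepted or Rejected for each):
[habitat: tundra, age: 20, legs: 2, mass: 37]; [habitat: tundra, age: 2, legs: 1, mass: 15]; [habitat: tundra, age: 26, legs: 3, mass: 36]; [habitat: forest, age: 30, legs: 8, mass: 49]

Rejected, Accepted, Rejected, Rejected

'Accepted' ⟺ age ≤ 10 AND mass ≤ 16.
[habitat: tundra, age: 20, legs: 2, mass: 37] — age = 20, mass = 37, hence Rejected.
[habitat: tundra, age: 2, legs: 1, mass: 15] — age = 2, mass = 15, hence Accepted.
[habitat: tundra, age: 26, legs: 3, mass: 36] — age = 26, mass = 36, hence Rejected.
[habitat: forest, age: 30, legs: 8, mass: 49] — age = 30, mass = 49, hence Rejected.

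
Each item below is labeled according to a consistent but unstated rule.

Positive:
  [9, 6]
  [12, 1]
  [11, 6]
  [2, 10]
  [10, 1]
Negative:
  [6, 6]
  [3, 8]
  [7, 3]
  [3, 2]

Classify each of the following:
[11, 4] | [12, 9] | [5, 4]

Positive, Positive, Negative

Rule: max ≥ 9. This holds for each 'Positive' example and fails for each 'Negative' one.
[11, 4] — max 11, hence Positive.
[12, 9] — max 12, hence Positive.
[5, 4] — max 5, hence Negative.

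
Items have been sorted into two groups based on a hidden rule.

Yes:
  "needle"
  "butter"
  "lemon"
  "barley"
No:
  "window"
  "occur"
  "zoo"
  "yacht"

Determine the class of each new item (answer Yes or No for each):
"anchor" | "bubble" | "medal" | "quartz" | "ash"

No, Yes, Yes, No, No

The common property of the 'Yes' items is: contains 'e'. No 'No' item has it.
"anchor" → no 'e' → No. "bubble" → has 'e' → Yes. "medal" → has 'e' → Yes. "quartz" → no 'e' → No. "ash" → no 'e' → No.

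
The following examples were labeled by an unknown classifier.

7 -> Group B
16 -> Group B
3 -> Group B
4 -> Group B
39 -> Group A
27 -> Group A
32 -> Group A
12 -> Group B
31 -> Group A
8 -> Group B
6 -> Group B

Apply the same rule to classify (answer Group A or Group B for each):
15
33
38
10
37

The rule appears to be: at least 27.
15: Group B (15 < 27).
33: Group A (33 ≥ 27).
38: Group A (38 ≥ 27).
10: Group B (10 < 27).
37: Group A (37 ≥ 27).

Group B, Group A, Group A, Group B, Group A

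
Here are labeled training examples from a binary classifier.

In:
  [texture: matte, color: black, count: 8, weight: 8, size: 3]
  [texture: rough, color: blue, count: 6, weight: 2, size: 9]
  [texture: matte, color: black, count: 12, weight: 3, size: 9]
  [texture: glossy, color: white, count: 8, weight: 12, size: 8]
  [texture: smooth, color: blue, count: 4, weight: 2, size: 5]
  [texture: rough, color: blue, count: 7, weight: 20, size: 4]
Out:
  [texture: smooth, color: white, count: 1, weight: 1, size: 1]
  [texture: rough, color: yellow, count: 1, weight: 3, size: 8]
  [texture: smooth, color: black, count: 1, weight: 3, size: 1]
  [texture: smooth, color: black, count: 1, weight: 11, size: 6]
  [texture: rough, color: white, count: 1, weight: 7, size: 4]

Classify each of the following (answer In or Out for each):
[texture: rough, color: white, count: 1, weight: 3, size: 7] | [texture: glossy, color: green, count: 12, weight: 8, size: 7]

The pattern is that an item is 'In' exactly when: count ≥ 4.

Out, In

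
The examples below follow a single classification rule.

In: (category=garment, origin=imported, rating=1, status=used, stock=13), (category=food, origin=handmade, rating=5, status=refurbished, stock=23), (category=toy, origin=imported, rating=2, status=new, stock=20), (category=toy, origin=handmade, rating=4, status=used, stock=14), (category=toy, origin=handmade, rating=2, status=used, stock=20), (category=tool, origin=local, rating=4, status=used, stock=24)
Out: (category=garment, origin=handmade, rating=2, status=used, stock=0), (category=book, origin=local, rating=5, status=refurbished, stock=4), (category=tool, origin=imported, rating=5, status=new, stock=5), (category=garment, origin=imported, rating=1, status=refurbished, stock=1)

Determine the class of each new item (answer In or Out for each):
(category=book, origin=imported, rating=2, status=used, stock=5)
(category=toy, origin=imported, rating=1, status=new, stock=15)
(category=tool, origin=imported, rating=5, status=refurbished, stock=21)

Out, In, In

The common property of the 'In' items is: stock ≥ 13. No 'Out' item has it.
(category=book, origin=imported, rating=2, status=used, stock=5) → stock = 5 → Out.
(category=toy, origin=imported, rating=1, status=new, stock=15) → stock = 15 → In.
(category=tool, origin=imported, rating=5, status=refurbished, stock=21) → stock = 21 → In.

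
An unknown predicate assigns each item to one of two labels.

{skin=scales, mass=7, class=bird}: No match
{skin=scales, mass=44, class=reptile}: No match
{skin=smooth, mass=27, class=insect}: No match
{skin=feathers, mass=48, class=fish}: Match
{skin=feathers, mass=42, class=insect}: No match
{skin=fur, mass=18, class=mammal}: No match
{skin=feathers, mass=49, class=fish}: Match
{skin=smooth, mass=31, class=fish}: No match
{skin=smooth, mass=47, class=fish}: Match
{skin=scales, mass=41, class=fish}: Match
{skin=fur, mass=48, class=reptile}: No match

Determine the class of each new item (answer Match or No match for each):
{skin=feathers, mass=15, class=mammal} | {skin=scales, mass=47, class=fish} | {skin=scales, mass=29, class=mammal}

One predicate separates the groups cleanly: class is fish AND mass ≥ 41.
No match: {skin=feathers, mass=15, class=mammal}, since class is mammal, mass = 15.
Match: {skin=scales, mass=47, class=fish}, since class is fish, mass = 47.
No match: {skin=scales, mass=29, class=mammal}, since class is mammal, mass = 29.

No match, Match, No match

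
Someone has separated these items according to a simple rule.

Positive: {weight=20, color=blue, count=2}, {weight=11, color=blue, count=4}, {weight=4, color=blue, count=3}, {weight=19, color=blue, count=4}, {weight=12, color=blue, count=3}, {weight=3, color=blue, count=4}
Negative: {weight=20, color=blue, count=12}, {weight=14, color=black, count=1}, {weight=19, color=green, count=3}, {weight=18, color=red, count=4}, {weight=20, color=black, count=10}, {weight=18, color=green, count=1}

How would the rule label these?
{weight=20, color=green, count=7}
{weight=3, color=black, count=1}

Negative, Negative

The distinguishing property — color is blue AND count ≤ 4 — holds for all the 'Positive' cases and none of the 'Negative' cases.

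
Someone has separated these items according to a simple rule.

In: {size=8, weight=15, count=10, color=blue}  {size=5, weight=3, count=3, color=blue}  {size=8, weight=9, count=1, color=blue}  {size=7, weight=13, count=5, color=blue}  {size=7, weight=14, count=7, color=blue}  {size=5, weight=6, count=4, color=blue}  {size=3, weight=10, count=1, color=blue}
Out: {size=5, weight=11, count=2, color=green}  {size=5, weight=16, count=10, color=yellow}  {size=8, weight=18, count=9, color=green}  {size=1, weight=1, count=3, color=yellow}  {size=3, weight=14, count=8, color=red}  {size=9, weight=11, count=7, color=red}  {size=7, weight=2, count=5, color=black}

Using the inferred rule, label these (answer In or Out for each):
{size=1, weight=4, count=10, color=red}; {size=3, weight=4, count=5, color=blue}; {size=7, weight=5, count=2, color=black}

Out, In, Out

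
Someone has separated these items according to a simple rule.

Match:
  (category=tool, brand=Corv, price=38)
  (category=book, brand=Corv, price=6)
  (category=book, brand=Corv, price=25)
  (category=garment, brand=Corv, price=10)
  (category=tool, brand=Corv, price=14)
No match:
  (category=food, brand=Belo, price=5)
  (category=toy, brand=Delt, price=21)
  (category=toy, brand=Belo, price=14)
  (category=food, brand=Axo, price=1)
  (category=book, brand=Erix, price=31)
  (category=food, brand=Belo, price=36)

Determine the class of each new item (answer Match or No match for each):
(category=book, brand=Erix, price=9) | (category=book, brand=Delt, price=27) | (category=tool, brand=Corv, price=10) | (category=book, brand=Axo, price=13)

No match, No match, Match, No match

Looking at the examples, the only property every 'Match' case has and every 'No match' case lacks is: brand is Corv.
(category=book, brand=Erix, price=9): No match (brand is Erix).
(category=book, brand=Delt, price=27): No match (brand is Delt).
(category=tool, brand=Corv, price=10): Match (brand is Corv).
(category=book, brand=Axo, price=13): No match (brand is Axo).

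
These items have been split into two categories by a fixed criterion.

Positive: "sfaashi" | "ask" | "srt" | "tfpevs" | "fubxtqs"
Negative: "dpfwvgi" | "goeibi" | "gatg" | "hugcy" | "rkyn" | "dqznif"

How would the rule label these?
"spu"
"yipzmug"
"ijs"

Positive, Negative, Positive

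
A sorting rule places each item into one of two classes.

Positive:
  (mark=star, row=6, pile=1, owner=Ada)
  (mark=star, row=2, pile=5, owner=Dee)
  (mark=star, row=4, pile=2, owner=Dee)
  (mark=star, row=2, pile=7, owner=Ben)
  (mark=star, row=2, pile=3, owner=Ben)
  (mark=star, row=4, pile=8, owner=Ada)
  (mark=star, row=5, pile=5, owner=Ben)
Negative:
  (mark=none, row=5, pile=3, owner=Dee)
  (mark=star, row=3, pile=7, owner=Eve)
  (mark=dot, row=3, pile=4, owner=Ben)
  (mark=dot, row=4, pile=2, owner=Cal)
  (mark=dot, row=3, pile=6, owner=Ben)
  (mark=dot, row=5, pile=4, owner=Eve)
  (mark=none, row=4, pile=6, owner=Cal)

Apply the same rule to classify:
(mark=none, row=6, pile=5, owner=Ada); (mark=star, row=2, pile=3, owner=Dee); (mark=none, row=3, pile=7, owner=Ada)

A rule that fits every label: mark is star AND row ≠ 3 — true of each 'Positive' example, false of each 'Negative' one.

Negative, Positive, Negative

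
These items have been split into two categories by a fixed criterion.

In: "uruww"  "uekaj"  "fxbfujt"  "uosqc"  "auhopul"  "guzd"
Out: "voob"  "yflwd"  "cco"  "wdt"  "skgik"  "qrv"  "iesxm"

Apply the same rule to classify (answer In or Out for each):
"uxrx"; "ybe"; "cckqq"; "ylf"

Rule: contains 'u'. This holds for each 'In' example and fails for each 'Out' one.
"uxrx" — has 'u', hence In. "ybe" — no 'u', hence Out. "cckqq" — no 'u', hence Out. "ylf" — no 'u', hence Out.

In, Out, Out, Out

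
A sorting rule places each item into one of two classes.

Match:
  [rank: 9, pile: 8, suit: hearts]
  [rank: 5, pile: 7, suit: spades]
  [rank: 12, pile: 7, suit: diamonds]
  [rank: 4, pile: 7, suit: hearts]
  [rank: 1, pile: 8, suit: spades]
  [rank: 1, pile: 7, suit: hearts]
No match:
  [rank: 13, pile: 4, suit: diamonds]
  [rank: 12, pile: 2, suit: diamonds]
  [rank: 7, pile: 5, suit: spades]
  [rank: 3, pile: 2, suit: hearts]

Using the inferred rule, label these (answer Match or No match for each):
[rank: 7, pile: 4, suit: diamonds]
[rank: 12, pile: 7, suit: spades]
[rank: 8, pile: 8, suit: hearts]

No match, Match, Match

One predicate separates the groups cleanly: pile ≥ 7.
[rank: 7, pile: 4, suit: diamonds] — pile = 4, hence No match. [rank: 12, pile: 7, suit: spades] — pile = 7, hence Match. [rank: 8, pile: 8, suit: hearts] — pile = 8, hence Match.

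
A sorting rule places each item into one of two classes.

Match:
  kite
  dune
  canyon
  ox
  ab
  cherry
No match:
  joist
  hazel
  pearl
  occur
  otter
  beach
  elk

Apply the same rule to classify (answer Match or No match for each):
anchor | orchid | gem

Match, Match, No match

The simplest hypothesis consistent with all the labels is: even length.
anchor: length 6 — has this property, so Match.
orchid: length 6 — has this property, so Match.
gem: length 3 — doesn't qualify, so No match.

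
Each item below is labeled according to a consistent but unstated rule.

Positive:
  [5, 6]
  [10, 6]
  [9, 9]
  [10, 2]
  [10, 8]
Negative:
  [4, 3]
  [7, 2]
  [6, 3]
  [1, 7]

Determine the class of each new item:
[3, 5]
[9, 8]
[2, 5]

Negative, Positive, Negative

All 'Positive' examples share one property — sum ≥ 11 — and every 'Negative' example lacks it.
[3, 5] → 3+5 = 8 → Negative. [9, 8] → 9+8 = 17 → Positive. [2, 5] → 2+5 = 7 → Negative.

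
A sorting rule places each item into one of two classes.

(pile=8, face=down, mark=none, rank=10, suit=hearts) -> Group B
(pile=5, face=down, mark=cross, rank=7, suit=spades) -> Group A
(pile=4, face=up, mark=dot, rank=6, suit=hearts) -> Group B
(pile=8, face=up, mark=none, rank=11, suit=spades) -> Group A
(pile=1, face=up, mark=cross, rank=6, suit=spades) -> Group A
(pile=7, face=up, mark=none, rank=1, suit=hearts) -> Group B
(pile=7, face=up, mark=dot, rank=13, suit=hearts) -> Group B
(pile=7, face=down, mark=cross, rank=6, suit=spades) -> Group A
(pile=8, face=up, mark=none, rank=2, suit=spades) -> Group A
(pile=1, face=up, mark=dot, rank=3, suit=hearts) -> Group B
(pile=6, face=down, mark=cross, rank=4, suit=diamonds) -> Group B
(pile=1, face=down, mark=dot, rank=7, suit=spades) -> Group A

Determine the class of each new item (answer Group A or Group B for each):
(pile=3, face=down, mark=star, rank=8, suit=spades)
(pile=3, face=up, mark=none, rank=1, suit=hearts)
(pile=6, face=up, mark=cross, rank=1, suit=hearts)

Group A, Group B, Group B

The common property of the 'Group A' items is: suit is spades. No 'Group B' item has it.
(pile=3, face=down, mark=star, rank=8, suit=spades): suit is spades, meets the rule → Group A.
(pile=3, face=up, mark=none, rank=1, suit=hearts): suit is hearts, fails the rule → Group B.
(pile=6, face=up, mark=cross, rank=1, suit=hearts): suit is hearts, fails the rule → Group B.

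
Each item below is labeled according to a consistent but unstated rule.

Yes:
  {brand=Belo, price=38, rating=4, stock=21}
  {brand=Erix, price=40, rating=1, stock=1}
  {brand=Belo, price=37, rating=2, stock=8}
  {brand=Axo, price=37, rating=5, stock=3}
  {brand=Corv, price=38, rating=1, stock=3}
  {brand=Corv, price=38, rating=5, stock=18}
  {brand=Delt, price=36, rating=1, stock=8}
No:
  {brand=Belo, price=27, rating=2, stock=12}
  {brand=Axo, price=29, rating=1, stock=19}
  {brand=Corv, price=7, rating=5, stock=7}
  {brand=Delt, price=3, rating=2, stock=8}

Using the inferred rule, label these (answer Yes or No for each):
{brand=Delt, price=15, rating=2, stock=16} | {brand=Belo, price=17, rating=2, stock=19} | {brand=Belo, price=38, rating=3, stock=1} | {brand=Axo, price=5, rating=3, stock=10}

No, No, Yes, No

All 'Yes' examples share one property — price ≥ 36 — and every 'No' example lacks it.
{brand=Delt, price=15, rating=2, stock=16}: price = 15 — doesn't match, so No. {brand=Belo, price=17, rating=2, stock=19}: price = 17 — doesn't match, so No. {brand=Belo, price=38, rating=3, stock=1}: price = 38 — fits, so Yes. {brand=Axo, price=5, rating=3, stock=10}: price = 5 — doesn't match, so No.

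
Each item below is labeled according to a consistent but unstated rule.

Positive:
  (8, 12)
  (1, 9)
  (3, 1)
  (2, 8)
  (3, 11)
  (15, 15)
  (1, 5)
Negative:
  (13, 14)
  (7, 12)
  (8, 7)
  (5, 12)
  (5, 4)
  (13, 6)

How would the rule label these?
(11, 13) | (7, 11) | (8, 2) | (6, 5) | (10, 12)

Positive, Positive, Positive, Negative, Positive

Every 'Positive' example satisfies: sum is even. None of the 'Negative' examples do.
(11, 13): Positive (11+13 = 24).
(7, 11): Positive (7+11 = 18).
(8, 2): Positive (8+2 = 10).
(6, 5): Negative (6+5 = 11).
(10, 12): Positive (10+12 = 22).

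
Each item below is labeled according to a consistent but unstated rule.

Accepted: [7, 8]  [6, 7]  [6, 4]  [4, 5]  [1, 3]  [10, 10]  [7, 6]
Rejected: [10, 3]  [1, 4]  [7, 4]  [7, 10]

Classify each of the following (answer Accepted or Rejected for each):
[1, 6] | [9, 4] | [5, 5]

'Accepted' ⟺ |first − second| ≤ 2.
Rejected: [1, 6], since |1−6| = 5.
Rejected: [9, 4], since |9−4| = 5.
Accepted: [5, 5], since |5−5| = 0.

Rejected, Rejected, Accepted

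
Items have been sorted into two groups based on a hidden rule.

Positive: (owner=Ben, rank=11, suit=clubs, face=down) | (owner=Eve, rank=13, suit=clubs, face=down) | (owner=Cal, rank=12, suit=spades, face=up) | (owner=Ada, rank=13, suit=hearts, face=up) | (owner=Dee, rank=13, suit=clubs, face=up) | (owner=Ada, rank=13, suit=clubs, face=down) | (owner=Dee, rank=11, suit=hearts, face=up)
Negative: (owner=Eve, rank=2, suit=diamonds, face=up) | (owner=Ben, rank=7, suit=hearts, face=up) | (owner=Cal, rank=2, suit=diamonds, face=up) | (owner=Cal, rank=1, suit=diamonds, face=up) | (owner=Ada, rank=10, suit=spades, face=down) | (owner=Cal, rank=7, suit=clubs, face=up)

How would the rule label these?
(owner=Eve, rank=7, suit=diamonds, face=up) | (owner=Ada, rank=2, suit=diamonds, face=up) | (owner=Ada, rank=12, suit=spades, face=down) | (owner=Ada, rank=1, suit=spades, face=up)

Negative, Negative, Positive, Negative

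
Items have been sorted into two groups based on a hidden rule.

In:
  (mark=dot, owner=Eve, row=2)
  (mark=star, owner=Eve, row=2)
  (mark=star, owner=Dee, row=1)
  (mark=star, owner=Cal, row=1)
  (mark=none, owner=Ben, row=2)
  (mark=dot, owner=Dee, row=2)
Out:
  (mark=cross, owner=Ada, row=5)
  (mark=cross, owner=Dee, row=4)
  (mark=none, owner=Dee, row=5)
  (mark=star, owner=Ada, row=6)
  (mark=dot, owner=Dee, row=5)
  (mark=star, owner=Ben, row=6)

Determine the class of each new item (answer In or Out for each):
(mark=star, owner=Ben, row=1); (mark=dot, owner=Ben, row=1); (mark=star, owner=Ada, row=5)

In, In, Out

Rule: row ≤ 2. This holds for each 'In' example and fails for each 'Out' one.
(mark=star, owner=Ben, row=1): row = 1 — satisfies this, so In.
(mark=dot, owner=Ben, row=1): row = 1 — satisfies this, so In.
(mark=star, owner=Ada, row=5): row = 5 — does not fit, so Out.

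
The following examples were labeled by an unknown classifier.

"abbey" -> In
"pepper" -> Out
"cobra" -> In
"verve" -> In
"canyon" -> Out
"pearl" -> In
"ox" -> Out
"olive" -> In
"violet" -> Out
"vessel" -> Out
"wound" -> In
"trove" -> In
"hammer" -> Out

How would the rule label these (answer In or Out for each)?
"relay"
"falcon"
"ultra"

Every 'In' example satisfies: odd length. None of the 'Out' examples do.
"relay" → length 5 → In.
"falcon" → length 6 → Out.
"ultra" → length 5 → In.

In, Out, In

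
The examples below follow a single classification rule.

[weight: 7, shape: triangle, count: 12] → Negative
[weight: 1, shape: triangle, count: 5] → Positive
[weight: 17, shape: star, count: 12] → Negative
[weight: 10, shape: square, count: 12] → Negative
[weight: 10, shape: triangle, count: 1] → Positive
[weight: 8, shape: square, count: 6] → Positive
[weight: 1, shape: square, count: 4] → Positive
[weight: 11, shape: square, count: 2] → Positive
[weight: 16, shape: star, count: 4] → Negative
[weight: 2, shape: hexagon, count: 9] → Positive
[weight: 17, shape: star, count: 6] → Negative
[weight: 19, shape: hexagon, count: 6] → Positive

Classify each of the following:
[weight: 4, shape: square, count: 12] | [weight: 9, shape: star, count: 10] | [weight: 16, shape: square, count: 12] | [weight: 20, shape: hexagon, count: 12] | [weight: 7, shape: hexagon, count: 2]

All 'Positive' examples share one property — shape is not star AND count ≤ 9 — and every 'Negative' example lacks it.
[weight: 4, shape: square, count: 12]: shape is square, count = 12 — lacks this property, so Negative. [weight: 9, shape: star, count: 10]: shape is star, count = 10 — lacks this property, so Negative. [weight: 16, shape: square, count: 12]: shape is square, count = 12 — lacks this property, so Negative. [weight: 20, shape: hexagon, count: 12]: shape is hexagon, count = 12 — lacks this property, so Negative. [weight: 7, shape: hexagon, count: 2]: shape is hexagon, count = 2 — checks out, so Positive.

Negative, Negative, Negative, Negative, Positive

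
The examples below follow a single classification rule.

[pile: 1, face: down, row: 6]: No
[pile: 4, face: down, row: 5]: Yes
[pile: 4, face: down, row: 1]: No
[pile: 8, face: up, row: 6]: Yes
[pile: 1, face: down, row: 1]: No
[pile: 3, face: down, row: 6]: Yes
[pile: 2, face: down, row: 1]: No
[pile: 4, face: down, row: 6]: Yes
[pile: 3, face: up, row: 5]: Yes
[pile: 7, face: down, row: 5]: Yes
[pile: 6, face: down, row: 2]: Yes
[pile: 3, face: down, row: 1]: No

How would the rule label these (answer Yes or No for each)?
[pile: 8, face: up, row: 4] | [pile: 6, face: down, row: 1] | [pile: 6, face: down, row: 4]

The pattern is that an item is 'Yes' exactly when: row ≥ 2 AND pile ≥ 2.
[pile: 8, face: up, row: 4]: Yes (row = 4, pile = 8).
[pile: 6, face: down, row: 1]: No (row = 1, pile = 6).
[pile: 6, face: down, row: 4]: Yes (row = 4, pile = 6).

Yes, No, Yes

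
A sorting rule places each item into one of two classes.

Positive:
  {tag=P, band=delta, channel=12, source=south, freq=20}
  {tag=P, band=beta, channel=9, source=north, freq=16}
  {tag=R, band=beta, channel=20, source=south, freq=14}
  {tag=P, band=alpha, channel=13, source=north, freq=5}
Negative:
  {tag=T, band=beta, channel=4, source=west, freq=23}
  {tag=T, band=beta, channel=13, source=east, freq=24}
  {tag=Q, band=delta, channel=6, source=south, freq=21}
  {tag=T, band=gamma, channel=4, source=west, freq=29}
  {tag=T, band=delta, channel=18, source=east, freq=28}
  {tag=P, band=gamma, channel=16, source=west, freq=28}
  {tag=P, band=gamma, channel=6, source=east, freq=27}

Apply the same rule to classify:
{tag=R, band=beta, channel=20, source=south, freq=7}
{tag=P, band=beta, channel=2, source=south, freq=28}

The classifier is using: freq ≤ 20.
{tag=R, band=beta, channel=20, source=south, freq=7}: Positive (freq = 7).
{tag=P, band=beta, channel=2, source=south, freq=28}: Negative (freq = 28).

Positive, Negative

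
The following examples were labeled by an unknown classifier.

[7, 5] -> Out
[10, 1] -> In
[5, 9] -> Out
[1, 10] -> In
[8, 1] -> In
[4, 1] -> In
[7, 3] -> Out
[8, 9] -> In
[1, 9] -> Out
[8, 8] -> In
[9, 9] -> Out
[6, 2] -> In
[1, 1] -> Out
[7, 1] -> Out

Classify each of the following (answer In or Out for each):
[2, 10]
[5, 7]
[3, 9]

'In' ⟺ product is even.
[2, 10] — 2·10 = 20, hence In. [5, 7] — 5·7 = 35, hence Out. [3, 9] — 3·9 = 27, hence Out.

In, Out, Out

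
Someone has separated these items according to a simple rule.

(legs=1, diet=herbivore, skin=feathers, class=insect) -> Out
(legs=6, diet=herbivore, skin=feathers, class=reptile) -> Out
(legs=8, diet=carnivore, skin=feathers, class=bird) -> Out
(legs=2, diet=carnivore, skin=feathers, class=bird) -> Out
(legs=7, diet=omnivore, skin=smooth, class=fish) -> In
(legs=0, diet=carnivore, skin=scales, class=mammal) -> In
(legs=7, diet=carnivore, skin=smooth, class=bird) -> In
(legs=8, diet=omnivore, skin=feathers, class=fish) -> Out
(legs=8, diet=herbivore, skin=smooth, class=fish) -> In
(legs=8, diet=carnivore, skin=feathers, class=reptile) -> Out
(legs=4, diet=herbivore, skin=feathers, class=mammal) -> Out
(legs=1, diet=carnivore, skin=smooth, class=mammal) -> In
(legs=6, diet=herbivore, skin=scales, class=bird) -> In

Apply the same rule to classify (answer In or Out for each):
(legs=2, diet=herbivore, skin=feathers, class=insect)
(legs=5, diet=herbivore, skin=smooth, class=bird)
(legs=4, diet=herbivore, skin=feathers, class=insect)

Out, In, Out

One predicate separates the groups cleanly: skin is not feathers.
(legs=2, diet=herbivore, skin=feathers, class=insect): skin is feathers — doesn't qualify, so Out.
(legs=5, diet=herbivore, skin=smooth, class=bird): skin is smooth — has this property, so In.
(legs=4, diet=herbivore, skin=feathers, class=insect): skin is feathers — doesn't qualify, so Out.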